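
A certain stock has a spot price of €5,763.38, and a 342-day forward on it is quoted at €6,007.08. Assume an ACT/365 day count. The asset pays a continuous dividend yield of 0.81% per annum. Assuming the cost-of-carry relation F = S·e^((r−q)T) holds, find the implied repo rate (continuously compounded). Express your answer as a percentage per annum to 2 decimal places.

5.23%

From F = S·e^((r−q)T): (r − q) = ln(F/S)/T
ln(6007.08/5763.38) = ln(1.042284) = 0.041414
(r − q) = 0.041414 / (342/365) = 0.044199
r = ln(F/S)/T + q = 0.044199 + 0.0081 = 0.052299
r = 5.23%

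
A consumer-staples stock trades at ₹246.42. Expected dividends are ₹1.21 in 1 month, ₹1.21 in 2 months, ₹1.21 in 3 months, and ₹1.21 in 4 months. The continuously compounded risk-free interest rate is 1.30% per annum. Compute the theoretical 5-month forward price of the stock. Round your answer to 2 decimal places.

₹242.91

PV(dividends) I = 1.21·e^(−0.0130·1/12) + 1.21·e^(−0.0130·2/12) + 1.21·e^(−0.0130·3/12) + 1.21·e^(−0.0130·4/12)
I = 1.2087 + 1.2074 + 1.2061 + 1.2048 = 4.8270
F = (S − I)·e^(rT) = (246.42 − 4.8270) · e^(0.0130·5/12)
= 241.5930 · e^0.005417 = 241.5930 × 1.005432 = ₹242.91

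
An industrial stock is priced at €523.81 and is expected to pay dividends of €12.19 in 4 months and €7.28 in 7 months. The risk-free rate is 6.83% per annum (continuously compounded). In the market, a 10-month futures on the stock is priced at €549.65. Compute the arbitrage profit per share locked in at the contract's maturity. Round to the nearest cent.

PV(dividends) I = 12.19·e^(−0.0683·4/12) + 7.28·e^(−0.0683·7/12) = 18.9113
Fair futures F* = (S − I)·e^(rT) = (523.81 − 18.9113)·e^0.056917 = 504.8987 × 1.058568 = 534.4696
Market €549.65 > fair 534.4696: forward overpriced → cash-and-carry (borrow at r, buy the stock and collect the dividends, short the forward).
Profit at T = |F_mkt − F*| = |549.65 − 534.4696| = €15.18 per share

€15.18 per share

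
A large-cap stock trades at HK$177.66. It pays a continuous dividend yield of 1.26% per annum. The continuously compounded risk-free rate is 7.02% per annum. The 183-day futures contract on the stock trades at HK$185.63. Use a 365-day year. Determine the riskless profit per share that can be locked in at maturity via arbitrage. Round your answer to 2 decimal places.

HK$2.76 per share

Fair futures: F* = S·e^(carry·T), with carry = (r − q) = 0.0702 − 0.0126 = 0.0576
F* = 177.66 · e^(0.0576 × 183/365) = 177.66 · e^0.028879 = 177.66 × 1.029300 = HK$182.8654
Market HK$185.63 > fair HK$182.8654: forward overpriced → cash-and-carry (buy spot, short the forward).
At maturity, profit = |F_mkt − F*| = |185.63 − 182.8654| = HK$2.76 per share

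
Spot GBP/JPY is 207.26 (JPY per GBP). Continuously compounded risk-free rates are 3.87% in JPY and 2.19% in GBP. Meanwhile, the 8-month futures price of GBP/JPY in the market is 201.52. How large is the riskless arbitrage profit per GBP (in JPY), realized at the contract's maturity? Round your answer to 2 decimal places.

8.07 per GBP (in JPY)

Fair futures: F* = S·e^(carry·T), with carry = (r_JPY − r_GBP) = 0.0387 − 0.0219 = 0.0168
F* = 207.26 · e^(0.0168 × 8/12) = 207.26 · e^0.011200 = 207.26 × 1.011263 = 209.5944
Market 201.52 < fair 209.5944: forward underpriced → reverse cash-and-carry (short spot, go long the forward).
At maturity, profit = |F_mkt − F*| = |201.52 − 209.5944| = 8.07 per GBP (in JPY)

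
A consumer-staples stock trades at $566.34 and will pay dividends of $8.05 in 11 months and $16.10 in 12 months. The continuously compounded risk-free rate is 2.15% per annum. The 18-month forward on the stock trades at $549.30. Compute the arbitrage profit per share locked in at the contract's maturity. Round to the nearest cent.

$11.18 per share

PV(dividends) I = 8.05·e^(−0.0215·11/12) + 16.10·e^(−0.0215·12/12) = 23.6504
Fair forward F* = (S − I)·e^(rT) = (566.34 − 23.6504)·e^0.032250 = 542.6896 × 1.032776 = 560.4768
Market $549.30 < fair 560.4768: forward underpriced → reverse cash-and-carry (short the stock, invest proceeds at r, pay the dividends, go long the forward).
Profit at T = |F_mkt − F*| = |549.30 − 560.4768| = $11.18 per share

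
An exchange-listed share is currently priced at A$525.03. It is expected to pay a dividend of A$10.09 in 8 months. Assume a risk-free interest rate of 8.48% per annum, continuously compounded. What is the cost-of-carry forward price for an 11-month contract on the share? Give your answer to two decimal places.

A$557.16

PV(dividends) I = 10.09·e^(−0.0848·8/12)
I = 9.5354
F = (S − I)·e^(rT) = (525.03 − 9.5354) · e^(0.0848·11/12)
= 515.4946 · e^0.077733 = 515.4946 × 1.080834 = A$557.16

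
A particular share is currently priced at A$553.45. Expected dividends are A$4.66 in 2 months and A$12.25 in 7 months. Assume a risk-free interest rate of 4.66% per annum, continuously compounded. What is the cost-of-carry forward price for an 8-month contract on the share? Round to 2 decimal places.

PV(dividends) I = 4.66·e^(−0.0466·2/12) + 12.25·e^(−0.0466·7/12)
I = 4.6239 + 11.9215 = 16.5454
F = (S − I)·e^(rT) = (553.45 − 16.5454) · e^(0.0466·8/12)
= 536.9046 · e^0.031067 = 536.9046 × 1.031555 = A$553.85

A$553.85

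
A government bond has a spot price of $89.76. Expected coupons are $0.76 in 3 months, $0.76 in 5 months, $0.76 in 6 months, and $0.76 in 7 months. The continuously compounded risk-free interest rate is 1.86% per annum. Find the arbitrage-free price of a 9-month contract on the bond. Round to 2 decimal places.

$87.96

PV(coupons) I = 0.76·e^(−0.0186·3/12) + 0.76·e^(−0.0186·5/12) + 0.76·e^(−0.0186·6/12) + 0.76·e^(−0.0186·7/12)
I = 0.7565 + 0.7541 + 0.7530 + 0.7518 = 3.0154
F = (S − I)·e^(rT) = (89.76 − 3.0154) · e^(0.0186·9/12)
= 86.7446 · e^0.013950 = 86.7446 × 1.014048 = $87.96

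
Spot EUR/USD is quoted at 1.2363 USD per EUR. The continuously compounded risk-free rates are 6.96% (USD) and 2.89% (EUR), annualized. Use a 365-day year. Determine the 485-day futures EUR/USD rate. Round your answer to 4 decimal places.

1.3050

F = S·e^((r_USD − r_EUR)T) = 1.2363 · e^((0.0696 − 0.0289) × 485/365)
= 1.2363 · e^0.054081 = 1.2363 × 1.055570
F = 1.3050 USD per EUR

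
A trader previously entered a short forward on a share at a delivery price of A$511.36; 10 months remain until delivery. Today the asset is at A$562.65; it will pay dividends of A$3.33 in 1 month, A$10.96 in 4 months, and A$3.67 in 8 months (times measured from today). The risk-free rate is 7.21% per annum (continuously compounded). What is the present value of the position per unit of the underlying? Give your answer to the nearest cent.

-A$63.60

PV(remaining dividends) I = 3.33·e^(−0.0721·1/12) + 10.96·e^(−0.0721·4/12) + 3.67·e^(−0.0721·8/12) = 17.5076
Current forward F = (S − I)·e^(rT) = (562.65 − 17.5076)·e^(0.0721·10/12) = 545.1424 × 1.061925 = 578.9003
Value (long) = (F − K)·e^(−rT) = (578.9003 − 511.36) × 0.941686 = 63.6018
Short position value = −(long value) = -A$63.60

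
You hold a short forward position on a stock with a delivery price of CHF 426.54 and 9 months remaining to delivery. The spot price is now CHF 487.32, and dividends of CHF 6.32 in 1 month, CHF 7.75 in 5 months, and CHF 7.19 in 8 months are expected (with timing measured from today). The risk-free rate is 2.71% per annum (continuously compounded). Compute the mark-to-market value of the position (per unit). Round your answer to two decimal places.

-CHF 48.33

PV(remaining dividends) I = 6.32·e^(−0.0271·1/12) + 7.75·e^(−0.0271·5/12) + 7.19·e^(−0.0271·8/12) = 21.0300
Current forward F = (S − I)·e^(rT) = (487.32 − 21.0300)·e^(0.0271·9/12) = 466.2900 × 1.020533 = 475.8643
Value (long) = (F − K)·e^(−rT) = (475.8643 − 426.54) × 0.979880 = 48.3319
Short position value = −(long value) = -CHF 48.33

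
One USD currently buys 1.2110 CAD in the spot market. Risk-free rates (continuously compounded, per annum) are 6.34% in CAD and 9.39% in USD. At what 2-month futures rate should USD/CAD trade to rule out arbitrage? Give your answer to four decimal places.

1.2049

F = S·e^((r_CAD − r_USD)T) = 1.2110 · e^((0.0634 − 0.0939) × 2/12)
= 1.2110 · e^-0.005083 = 1.2110 × 0.994930
F = 1.2049 CAD per USD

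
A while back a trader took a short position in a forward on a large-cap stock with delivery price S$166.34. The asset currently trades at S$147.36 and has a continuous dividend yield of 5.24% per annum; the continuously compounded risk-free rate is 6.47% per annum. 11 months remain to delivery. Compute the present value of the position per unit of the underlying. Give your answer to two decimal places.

S$16.31

Current fair forward for the remaining 11 months: F = S·e^((r − q)·T), (r − q) = 0.0647 − 0.0524 = 0.0123
F = 147.36 · e^(0.0123 × 11/12) = 147.36 × 1.011339 = 149.0309
Value of long forward = (F − K)·e^(−rT) = (149.0309 − 166.34) · e^(−0.0647·11/12)
= -17.3091 × 0.942416 = -16.31
Short position value = −(long value) = S$16.31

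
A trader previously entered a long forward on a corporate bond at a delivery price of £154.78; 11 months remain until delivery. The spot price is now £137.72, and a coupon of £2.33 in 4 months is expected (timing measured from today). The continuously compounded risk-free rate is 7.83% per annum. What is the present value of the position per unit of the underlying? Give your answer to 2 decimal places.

-£8.61

PV(remaining coupons) I = 2.33·e^(−0.0783·4/12) = 2.2700
Current forward F = (S − I)·e^(rT) = (137.72 − 2.2700)·e^(0.0783·11/12) = 135.4500 × 1.074414 = 145.5294
Value (long) = (F − K)·e^(−rT) = (145.5294 − 154.78) × 0.930740 = -8.6099
Value = -£8.61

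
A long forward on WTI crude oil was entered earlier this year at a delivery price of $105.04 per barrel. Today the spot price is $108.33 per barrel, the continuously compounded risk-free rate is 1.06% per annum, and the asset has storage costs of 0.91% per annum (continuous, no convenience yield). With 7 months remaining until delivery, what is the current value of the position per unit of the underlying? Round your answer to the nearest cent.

$4.51 per barrel

Current fair forward for the remaining 7 months: F = S·e^((r + u)·T), (r + u) = 0.0106 + 0.0091 = 0.0197
F = 108.33 · e^(0.0197 × 7/12) = 108.33 × 1.011558 = 109.5821
Value of long forward = (F − K)·e^(−rT) = (109.5821 − 105.04) · e^(−0.0106·7/12)
= 4.5421 × 0.993836 = 4.51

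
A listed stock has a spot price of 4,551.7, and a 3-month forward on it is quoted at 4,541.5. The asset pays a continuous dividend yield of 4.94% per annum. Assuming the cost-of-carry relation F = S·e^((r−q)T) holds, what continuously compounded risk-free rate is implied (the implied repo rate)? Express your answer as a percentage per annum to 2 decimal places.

4.04%

From F = S·e^((r−q)T): (r − q) = ln(F/S)/T
ln(4541.5/4551.7) = ln(0.997759) = -0.002244
(r − q) = -0.002244 / (3/12) = -0.008976
r = ln(F/S)/T + q = -0.008976 + 0.0494 = 0.040424
r = 4.04%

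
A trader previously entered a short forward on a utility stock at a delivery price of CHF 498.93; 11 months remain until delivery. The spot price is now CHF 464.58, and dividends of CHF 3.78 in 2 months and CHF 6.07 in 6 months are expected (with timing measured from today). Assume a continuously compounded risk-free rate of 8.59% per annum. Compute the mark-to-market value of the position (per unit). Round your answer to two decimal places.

PV(remaining dividends) I = 3.78·e^(−0.0859·2/12) + 6.07·e^(−0.0859·6/12) = 9.5411
Current forward F = (S − I)·e^(rT) = (464.58 − 9.5411)·e^(0.0859·11/12) = 455.0389 × 1.081925 = 492.3180
Value (long) = (F − K)·e^(−rT) = (492.3180 − 498.93) × 0.924279 = -6.1113
Short position value = −(long value) = CHF 6.11

CHF 6.11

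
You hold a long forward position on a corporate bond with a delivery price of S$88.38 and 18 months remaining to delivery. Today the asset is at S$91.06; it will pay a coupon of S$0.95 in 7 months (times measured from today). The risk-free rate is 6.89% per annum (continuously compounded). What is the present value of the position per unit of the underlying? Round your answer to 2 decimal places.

PV(remaining coupons) I = 0.95·e^(−0.0689·7/12) = 0.9126
Current forward F = (S − I)·e^(rT) = (91.06 − 0.9126)·e^(0.0689·18/12) = 90.1474 × 1.108879 = 99.9626
Value (long) = (F − K)·e^(−rT) = (99.9626 − 88.38) × 0.901811 = 10.4453
Value = S$10.45

S$10.45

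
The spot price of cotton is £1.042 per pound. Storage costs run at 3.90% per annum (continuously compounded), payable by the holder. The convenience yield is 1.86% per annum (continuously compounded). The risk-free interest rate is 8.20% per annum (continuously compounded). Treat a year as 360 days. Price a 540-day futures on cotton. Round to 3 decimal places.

Net carry = r + u − y = 0.0820 + 0.0390 − 0.0186 = 0.1024
F = S·e^((r+u−y)T) = 1.042 · e^(0.1024 × 540/360) = 1.042 · e^0.153600
= 1.042 × 1.166024 = £1.215 per pound

£1.215 per pound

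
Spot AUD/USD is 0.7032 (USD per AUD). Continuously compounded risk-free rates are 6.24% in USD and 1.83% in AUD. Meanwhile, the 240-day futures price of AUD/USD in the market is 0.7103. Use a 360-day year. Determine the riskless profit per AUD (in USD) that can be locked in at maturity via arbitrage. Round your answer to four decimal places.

0.0139 per AUD (in USD)

Fair futures: F* = S·e^(carry·T), with carry = (r_USD − r_AUD) = 0.0624 − 0.0183 = 0.0441
F* = 0.7032 · e^(0.0441 × 240/360) = 0.7032 · e^0.029400 = 0.7032 × 1.029836 = 0.7242
Market 0.7103 < fair 0.7242: forward underpriced → reverse cash-and-carry (short spot, go long the forward).
At maturity, profit = |F_mkt − F*| = |0.7103 − 0.7242| = 0.0139 per AUD (in USD)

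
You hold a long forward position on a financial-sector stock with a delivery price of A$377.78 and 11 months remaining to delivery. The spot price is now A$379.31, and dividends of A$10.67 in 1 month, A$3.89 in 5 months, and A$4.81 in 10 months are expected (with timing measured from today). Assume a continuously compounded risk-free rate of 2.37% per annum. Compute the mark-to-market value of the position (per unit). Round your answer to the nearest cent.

-A$9.57

PV(remaining dividends) I = 10.67·e^(−0.0237·1/12) + 3.89·e^(−0.0237·5/12) + 4.81·e^(−0.0237·10/12) = 19.2167
Current forward F = (S − I)·e^(rT) = (379.31 − 19.2167)·e^(0.0237·11/12) = 360.0933 × 1.021963 = 368.0020
Value (long) = (F − K)·e^(−rT) = (368.0020 − 377.78) × 0.978509 = -9.5679
Value = -A$9.57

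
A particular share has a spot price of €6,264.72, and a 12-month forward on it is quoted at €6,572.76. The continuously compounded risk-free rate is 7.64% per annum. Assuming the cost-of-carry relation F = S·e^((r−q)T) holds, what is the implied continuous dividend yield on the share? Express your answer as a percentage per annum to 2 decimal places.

2.84%

From F = S·e^((r−q)T): (r − q) = ln(F/S)/T
ln(6572.76/6264.72) = ln(1.049171) = 0.048000
(r − q) = 0.048000 / (12/12) = 0.048000
q = r − ln(F/S)/T = 0.0764 − 0.048000 = 0.028400
q = 2.84%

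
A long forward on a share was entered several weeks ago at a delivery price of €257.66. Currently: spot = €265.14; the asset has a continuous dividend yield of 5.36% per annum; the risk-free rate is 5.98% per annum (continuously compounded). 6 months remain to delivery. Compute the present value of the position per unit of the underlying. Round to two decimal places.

Current fair forward for the remaining 6 months: F = S·e^((r − q)·T), (r − q) = 0.0598 − 0.0536 = 0.0062
F = 265.14 · e^(0.0062 × 6/12) = 265.14 × 1.003105 = 265.9633
Value of long forward = (F − K)·e^(−rT) = (265.9633 − 257.66) · e^(−0.0598·6/12)
= 8.3033 × 0.970543 = 8.06

€8.06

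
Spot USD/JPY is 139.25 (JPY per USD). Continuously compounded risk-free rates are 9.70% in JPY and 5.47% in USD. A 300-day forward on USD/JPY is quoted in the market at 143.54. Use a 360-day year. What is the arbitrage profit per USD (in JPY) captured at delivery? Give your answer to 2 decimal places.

Fair forward: F* = S·e^(carry·T), with carry = (r_JPY − r_USD) = 0.0970 − 0.0547 = 0.0423
F* = 139.25 · e^(0.0423 × 300/360) = 139.25 · e^0.035250 = 139.25 × 1.035879 = 144.2462
Market 143.54 < fair 144.2462: forward underpriced → reverse cash-and-carry (short spot, go long the forward).
At maturity, profit = |F_mkt − F*| = |143.54 − 144.2462| = 0.71 per USD (in JPY)

0.71 per USD (in JPY)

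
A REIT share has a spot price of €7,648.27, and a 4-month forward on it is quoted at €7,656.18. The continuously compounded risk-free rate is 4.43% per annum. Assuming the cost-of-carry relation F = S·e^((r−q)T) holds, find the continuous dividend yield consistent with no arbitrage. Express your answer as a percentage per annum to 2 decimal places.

4.12%

From F = S·e^((r−q)T): (r − q) = ln(F/S)/T
ln(7656.18/7648.27) = ln(1.001034) = 0.001033
(r − q) = 0.001033 / (4/12) = 0.003099
q = r − ln(F/S)/T = 0.0443 − 0.003099 = 0.041201
q = 4.12%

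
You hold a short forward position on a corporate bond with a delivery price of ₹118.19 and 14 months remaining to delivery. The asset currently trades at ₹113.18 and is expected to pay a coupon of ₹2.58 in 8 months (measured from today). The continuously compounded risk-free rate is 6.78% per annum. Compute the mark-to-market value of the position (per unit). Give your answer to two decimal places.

PV(remaining coupons) I = 2.58·e^(−0.0678·8/12) = 2.4660
Current forward F = (S − I)·e^(rT) = (113.18 − 2.4660)·e^(0.0678·14/12) = 110.7140 × 1.082313 = 119.8272
Value (long) = (F − K)·e^(−rT) = (119.8272 − 118.19) × 0.923948 = 1.5127
Short position value = −(long value) = -₹1.51

-₹1.51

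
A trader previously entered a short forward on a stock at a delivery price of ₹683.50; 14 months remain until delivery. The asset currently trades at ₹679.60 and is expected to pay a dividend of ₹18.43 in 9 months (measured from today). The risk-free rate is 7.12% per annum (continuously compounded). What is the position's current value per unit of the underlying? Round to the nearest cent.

PV(remaining dividends) I = 18.43·e^(−0.0712·9/12) = 17.4717
Current forward F = (S − I)·e^(rT) = (679.60 − 17.4717)·e^(0.0712·14/12) = 662.1283 × 1.086614 = 719.4779
Value (long) = (F − K)·e^(−rT) = (719.4779 − 683.50) × 0.920290 = 33.1101
Short position value = −(long value) = -₹33.11

-₹33.11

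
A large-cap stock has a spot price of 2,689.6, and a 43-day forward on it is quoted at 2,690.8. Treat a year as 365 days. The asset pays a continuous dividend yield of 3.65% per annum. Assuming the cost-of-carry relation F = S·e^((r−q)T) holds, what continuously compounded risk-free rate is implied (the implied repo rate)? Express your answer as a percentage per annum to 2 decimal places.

From F = S·e^((r−q)T): (r − q) = ln(F/S)/T
ln(2690.8/2689.6) = ln(1.000446) = 0.000446
(r − q) = 0.000446 / (43/365) = 0.003786
r = ln(F/S)/T + q = 0.003786 + 0.0365 = 0.040286
r = 4.03%

4.03%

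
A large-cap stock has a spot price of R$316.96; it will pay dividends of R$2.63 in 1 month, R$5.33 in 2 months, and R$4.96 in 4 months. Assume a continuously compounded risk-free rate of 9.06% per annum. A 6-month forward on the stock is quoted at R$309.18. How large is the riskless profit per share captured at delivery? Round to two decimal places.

R$9.21 per share

PV(dividends) I = 2.63·e^(−0.0906·1/12) + 5.33·e^(−0.0906·2/12) + 4.96·e^(−0.0906·4/12) = 12.6728
Fair forward F* = (S − I)·e^(rT) = (316.96 − 12.6728)·e^0.045300 = 304.2872 × 1.046342 = 318.3885
Market R$309.18 < fair 318.3885: forward underpriced → reverse cash-and-carry (short the stock, invest proceeds at r, pay the dividends, go long the forward).
Profit at T = |F_mkt − F*| = |309.18 − 318.3885| = R$9.21 per share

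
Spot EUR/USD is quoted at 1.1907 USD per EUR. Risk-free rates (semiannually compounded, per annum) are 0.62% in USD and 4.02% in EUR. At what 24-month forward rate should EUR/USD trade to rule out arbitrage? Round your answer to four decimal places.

1.1133

By covered interest parity, F = S · (1+r_USD/2)^(2T) / (1+r_EUR/2)^(2T)
= 1.1907 × 1.012458 / 1.082857 = 1.1907 × 0.934988
F = 1.1133 USD per EUR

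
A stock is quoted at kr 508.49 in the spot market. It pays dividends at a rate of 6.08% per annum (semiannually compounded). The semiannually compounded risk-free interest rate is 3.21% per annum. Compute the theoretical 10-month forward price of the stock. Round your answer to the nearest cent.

F = S · (1+r/2)^(2T) / (1+q/2)^(2T)
= 508.49 × 1.026893 / 1.051178 = 508.49 × 0.976897
F = kr 496.74

kr 496.74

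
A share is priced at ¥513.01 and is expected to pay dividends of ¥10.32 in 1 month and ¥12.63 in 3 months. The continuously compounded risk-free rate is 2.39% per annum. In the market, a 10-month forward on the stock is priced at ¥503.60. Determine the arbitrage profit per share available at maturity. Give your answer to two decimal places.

PV(dividends) I = 10.32·e^(−0.0239·1/12) + 12.63·e^(−0.0239·3/12) = 22.8542
Fair forward F* = (S − I)·e^(rT) = (513.01 − 22.8542)·e^0.019917 = 490.1558 × 1.020117 = 500.0163
Market ¥503.60 > fair 500.0163: forward overpriced → cash-and-carry (borrow at r, buy the stock and collect the dividends, short the forward).
Profit at T = |F_mkt − F*| = |503.60 − 500.0163| = ¥3.58 per share

¥3.58 per share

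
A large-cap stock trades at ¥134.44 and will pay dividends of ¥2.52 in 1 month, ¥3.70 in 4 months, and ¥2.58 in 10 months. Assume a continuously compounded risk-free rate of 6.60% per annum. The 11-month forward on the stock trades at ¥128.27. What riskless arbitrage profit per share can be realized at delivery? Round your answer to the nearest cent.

¥5.45 per share

PV(dividends) I = 2.52·e^(−0.0660·1/12) + 3.70·e^(−0.0660·4/12) + 2.58·e^(−0.0660·10/12) = 8.5676
Fair forward F* = (S − I)·e^(rT) = (134.44 − 8.5676)·e^0.060500 = 125.8724 × 1.062368 = 133.7228
Market ¥128.27 < fair 133.7228: forward underpriced → reverse cash-and-carry (short the stock, invest proceeds at r, pay the dividends, go long the forward).
Profit at T = |F_mkt − F*| = |128.27 − 133.7228| = ¥5.45 per share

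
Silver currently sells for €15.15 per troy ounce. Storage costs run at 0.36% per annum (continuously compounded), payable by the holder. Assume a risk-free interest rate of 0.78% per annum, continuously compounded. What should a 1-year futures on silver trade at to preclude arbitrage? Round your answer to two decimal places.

Net carry = r + u − y = 0.0078 + 0.0036 − 0.0000 = 0.0114
F = S·e^((r+u−y)T) = 15.15 · e^(0.0114 × 1) = 15.15 · e^0.011400
= 15.15 × 1.011465 = €15.32 per troy ounce

€15.32 per troy ounce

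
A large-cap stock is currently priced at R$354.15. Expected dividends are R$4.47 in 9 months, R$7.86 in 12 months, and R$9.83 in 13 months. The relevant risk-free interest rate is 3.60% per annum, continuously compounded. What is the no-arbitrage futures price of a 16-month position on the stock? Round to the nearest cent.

R$349.13

PV(dividends) I = 4.47·e^(−0.0360·9/12) + 7.86·e^(−0.0360·12/12) + 9.83·e^(−0.0360·13/12)
I = 4.3509 + 7.5821 + 9.4540 = 21.3870
F = (S − I)·e^(rT) = (354.15 − 21.3870) · e^(0.0360·16/12)
= 332.7630 · e^0.048000 = 332.7630 × 1.049171 = R$349.13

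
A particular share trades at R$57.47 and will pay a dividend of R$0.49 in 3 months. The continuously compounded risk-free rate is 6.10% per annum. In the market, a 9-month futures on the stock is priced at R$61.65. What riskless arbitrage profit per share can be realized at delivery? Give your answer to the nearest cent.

PV(dividends) I = 0.49·e^(−0.0610·3/12) = 0.4826
Fair futures F* = (S − I)·e^(rT) = (57.47 − 0.4826)·e^0.045750 = 56.9874 × 1.046813 = 59.6552
Market R$61.65 > fair 59.6552: forward overpriced → cash-and-carry (borrow at r, buy the stock and collect the dividends, short the forward).
Profit at T = |F_mkt − F*| = |61.65 − 59.6552| = R$1.99 per share

R$1.99 per share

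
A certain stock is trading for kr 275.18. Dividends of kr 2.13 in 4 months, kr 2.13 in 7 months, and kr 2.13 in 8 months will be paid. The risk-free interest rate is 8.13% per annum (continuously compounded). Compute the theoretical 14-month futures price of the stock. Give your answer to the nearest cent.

kr 295.83

PV(dividends) I = 2.13·e^(−0.0813·4/12) + 2.13·e^(−0.0813·7/12) + 2.13·e^(−0.0813·8/12)
I = 2.0731 + 2.0313 + 2.0176 = 6.1220
F = (S − I)·e^(rT) = (275.18 − 6.1220) · e^(0.0813·14/12)
= 269.0580 · e^0.094850 = 269.0580 × 1.099494 = kr 295.83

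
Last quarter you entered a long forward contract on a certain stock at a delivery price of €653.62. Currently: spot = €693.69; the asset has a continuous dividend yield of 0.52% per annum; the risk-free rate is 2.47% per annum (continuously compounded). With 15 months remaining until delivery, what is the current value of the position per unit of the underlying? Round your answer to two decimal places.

€55.45

Current fair forward for the remaining 15 months: F = S·e^((r − q)·T), (r − q) = 0.0247 − 0.0052 = 0.0195
F = 693.69 · e^(0.0195 × 15/12) = 693.69 × 1.024674 = 710.8061
Value of long forward = (F − K)·e^(−rT) = (710.8061 − 653.62) · e^(−0.0247·15/12)
= 57.1861 × 0.969597 = 55.45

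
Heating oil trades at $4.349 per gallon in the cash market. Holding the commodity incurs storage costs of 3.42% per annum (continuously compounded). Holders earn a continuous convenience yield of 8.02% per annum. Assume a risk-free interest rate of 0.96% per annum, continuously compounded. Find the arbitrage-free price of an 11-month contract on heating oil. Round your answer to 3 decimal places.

$4.206 per gallon

Net carry = r + u − y = 0.0096 + 0.0342 − 0.0802 = -0.0364
F = S·e^((r+u−y)T) = 4.349 · e^(-0.0364 × 11/12) = 4.349 · e^-0.033367
= 4.349 × 0.967184 = $4.206 per gallon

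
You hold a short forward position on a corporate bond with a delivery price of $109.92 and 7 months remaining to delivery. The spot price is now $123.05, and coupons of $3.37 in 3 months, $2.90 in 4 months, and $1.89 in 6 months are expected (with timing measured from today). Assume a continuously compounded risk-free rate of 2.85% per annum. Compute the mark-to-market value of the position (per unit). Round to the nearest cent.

PV(remaining coupons) I = 3.37·e^(−0.0285·3/12) + 2.90·e^(−0.0285·4/12) + 1.89·e^(−0.0285·6/12) = 8.0819
Current forward F = (S − I)·e^(rT) = (123.05 − 8.0819)·e^(0.0285·7/12) = 114.9681 × 1.016764 = 116.8954
Value (long) = (F − K)·e^(−rT) = (116.8954 − 109.92) × 0.983512 = 6.8604
Short position value = −(long value) = -$6.86

-$6.86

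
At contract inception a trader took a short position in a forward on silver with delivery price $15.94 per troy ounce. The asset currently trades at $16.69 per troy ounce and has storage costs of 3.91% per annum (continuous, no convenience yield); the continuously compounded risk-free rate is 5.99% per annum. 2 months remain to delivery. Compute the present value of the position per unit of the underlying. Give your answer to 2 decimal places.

-$1.02 per troy ounce

Current fair forward for the remaining 2 months: F = S·e^((r + u)·T), (r + u) = 0.0599 + 0.0391 = 0.0990
F = 16.69 · e^(0.0990 × 2/12) = 16.69 × 1.016637 = 16.9677
Value of long forward = (F − K)·e^(−rT) = (16.9677 − 15.94) · e^(−0.0599·2/12)
= 1.0277 × 0.990066 = 1.02
Short position value = −(long value) = -$1.02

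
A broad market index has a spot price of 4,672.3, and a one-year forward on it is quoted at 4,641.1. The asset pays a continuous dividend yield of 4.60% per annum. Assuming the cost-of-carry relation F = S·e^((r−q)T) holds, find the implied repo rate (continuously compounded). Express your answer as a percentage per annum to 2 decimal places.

3.93%

From F = S·e^((r−q)T): (r − q) = ln(F/S)/T
ln(4641.1/4672.3) = ln(0.993322) = -0.006700
(r − q) = -0.006700 / (12/12) = -0.006700
r = ln(F/S)/T + q = -0.006700 + 0.0460 = 0.039300
r = 3.93%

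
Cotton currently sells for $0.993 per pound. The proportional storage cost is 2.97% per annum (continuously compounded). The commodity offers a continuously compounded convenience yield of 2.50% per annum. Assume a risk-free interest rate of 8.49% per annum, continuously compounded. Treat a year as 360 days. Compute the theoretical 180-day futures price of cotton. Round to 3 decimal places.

$1.038 per pound

Net carry = r + u − y = 0.0849 + 0.0297 − 0.0250 = 0.0896
F = S·e^((r+u−y)T) = 0.993 · e^(0.0896 × 180/360) = 0.993 · e^0.044800
= 0.993 × 1.045819 = $1.038 per pound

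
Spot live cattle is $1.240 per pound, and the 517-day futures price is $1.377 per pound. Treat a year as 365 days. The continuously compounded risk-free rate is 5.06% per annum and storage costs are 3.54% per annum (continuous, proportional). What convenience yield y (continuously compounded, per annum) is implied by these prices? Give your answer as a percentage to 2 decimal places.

F = S·e^((r+u−y)T) ⇒ (r+u−y) = ln(F/S)/T
ln(1.377/1.240) = 0.104796; /T ⇒ 0.073986
y = r + u − ln(F/S)/T = 0.0506 + 0.0354 − 0.073986 = 0.012014
y = 1.20%

1.20%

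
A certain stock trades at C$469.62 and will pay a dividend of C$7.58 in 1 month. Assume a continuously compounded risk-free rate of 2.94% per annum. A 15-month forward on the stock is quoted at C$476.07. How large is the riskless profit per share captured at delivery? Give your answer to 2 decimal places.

C$3.29 per share

PV(dividends) I = 7.58·e^(−0.0294·1/12) = 7.5615
Fair forward F* = (S − I)·e^(rT) = (469.62 − 7.5615)·e^0.036750 = 462.0585 × 1.037434 = 479.3552
Market C$476.07 < fair 479.3552: forward underpriced → reverse cash-and-carry (short the stock, invest proceeds at r, pay the dividends, go long the forward).
Profit at T = |F_mkt − F*| = |476.07 − 479.3552| = C$3.29 per share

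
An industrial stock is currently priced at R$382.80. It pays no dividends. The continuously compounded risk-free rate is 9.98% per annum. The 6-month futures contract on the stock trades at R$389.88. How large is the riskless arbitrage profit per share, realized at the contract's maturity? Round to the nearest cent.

Fair futures: F* = S·e^(carry·T), with carry = r = 0.0998
F* = 382.80 · e^(0.0998 × 6/12) = 382.80 · e^0.049900 = 382.80 × 1.051166 = R$402.3863
Market R$389.88 < fair R$402.3863: forward underpriced → reverse cash-and-carry (short spot, go long the forward).
At maturity, profit = |F_mkt − F*| = |389.88 − 402.3863| = R$12.51 per share

R$12.51 per share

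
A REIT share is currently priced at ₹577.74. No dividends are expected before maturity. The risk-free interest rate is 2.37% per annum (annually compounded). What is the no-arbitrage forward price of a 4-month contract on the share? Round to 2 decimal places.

F = S · (1+r)^T
= 577.74 × 1.007838
F = ₹582.27

₹582.27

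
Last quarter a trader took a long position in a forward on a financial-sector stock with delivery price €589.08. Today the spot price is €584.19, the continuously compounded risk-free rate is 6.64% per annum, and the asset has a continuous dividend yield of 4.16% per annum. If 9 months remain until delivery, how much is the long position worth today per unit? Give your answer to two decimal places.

€5.78

Current fair forward for the remaining 9 months: F = S·e^((r − q)·T), (r − q) = 0.0664 − 0.0416 = 0.0248
F = 584.19 · e^(0.0248 × 9/12) = 584.19 × 1.018774 = 595.1576
Value of long forward = (F − K)·e^(−rT) = (595.1576 − 589.08) · e^(−0.0664·9/12)
= 6.0776 × 0.951420 = 5.78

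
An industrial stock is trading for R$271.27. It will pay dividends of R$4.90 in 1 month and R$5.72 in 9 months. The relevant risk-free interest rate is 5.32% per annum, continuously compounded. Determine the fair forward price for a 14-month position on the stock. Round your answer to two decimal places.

PV(dividends) I = 4.90·e^(−0.0532·1/12) + 5.72·e^(−0.0532·9/12)
I = 4.8783 + 5.4963 = 10.3746
F = (S − I)·e^(rT) = (271.27 − 10.3746) · e^(0.0532·14/12)
= 260.8954 · e^0.062067 = 260.8954 × 1.064034 = R$277.60

R$277.60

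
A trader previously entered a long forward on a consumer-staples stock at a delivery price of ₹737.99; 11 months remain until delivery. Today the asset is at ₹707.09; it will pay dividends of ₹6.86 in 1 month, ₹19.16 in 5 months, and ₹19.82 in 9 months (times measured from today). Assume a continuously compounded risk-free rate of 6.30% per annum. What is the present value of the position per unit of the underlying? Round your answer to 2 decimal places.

-₹33.88

PV(remaining dividends) I = 6.86·e^(−0.0630·1/12) + 19.16·e^(−0.0630·5/12) + 19.82·e^(−0.0630·9/12) = 44.3930
Current forward F = (S − I)·e^(rT) = (707.09 − 44.3930)·e^(0.0630·11/12) = 662.6970 × 1.059450 = 702.0943
Value (long) = (F − K)·e^(−rT) = (702.0943 − 737.99) × 0.943886 = -33.8814
Value = -₹33.88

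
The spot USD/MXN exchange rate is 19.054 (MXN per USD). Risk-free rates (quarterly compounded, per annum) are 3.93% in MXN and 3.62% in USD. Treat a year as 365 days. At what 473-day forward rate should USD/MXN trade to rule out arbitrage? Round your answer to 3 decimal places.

By covered interest parity, F = S · (1+r_MXN/4)^(4T) / (1+r_USD/4)^(4T)
= 19.054 × 1.051986 / 1.047808 = 19.054 × 1.003987
F = 19.130 MXN per USD

19.130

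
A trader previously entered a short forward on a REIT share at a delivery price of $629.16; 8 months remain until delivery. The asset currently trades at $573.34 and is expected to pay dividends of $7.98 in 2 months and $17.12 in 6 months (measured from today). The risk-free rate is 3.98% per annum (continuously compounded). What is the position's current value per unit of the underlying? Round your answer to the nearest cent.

$64.06

PV(remaining dividends) I = 7.98·e^(−0.0398·2/12) + 17.12·e^(−0.0398·6/12) = 24.7099
Current forward F = (S − I)·e^(rT) = (573.34 − 24.7099)·e^(0.0398·8/12) = 548.6301 × 1.026888 = 563.3817
Value (long) = (F − K)·e^(−rT) = (563.3817 − 629.16) × 0.973816 = -64.0560
Short position value = −(long value) = $64.06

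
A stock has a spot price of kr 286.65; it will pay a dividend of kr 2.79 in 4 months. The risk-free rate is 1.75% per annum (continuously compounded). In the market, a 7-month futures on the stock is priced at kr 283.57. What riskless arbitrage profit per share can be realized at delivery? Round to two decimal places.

kr 3.22 per share

PV(dividends) I = 2.79·e^(−0.0175·4/12) = 2.7738
Fair futures F* = (S − I)·e^(rT) = (286.65 − 2.7738)·e^0.010208 = 283.8762 × 1.010260 = 286.7888
Market kr 283.57 < fair 286.7888: forward underpriced → reverse cash-and-carry (short the stock, invest proceeds at r, pay the dividends, go long the forward).
Profit at T = |F_mkt − F*| = |283.57 − 286.7888| = kr 3.22 per share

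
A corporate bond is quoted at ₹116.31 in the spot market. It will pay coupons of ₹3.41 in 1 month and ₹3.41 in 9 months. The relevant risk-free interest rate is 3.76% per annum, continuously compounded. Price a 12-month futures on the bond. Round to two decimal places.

PV(coupons) I = 3.41·e^(−0.0376·1/12) + 3.41·e^(−0.0376·9/12)
I = 3.3993 + 3.3152 = 6.7145
F = (S − I)·e^(rT) = (116.31 − 6.7145) · e^(0.0376·12/12)
= 109.5955 · e^0.037600 = 109.5955 × 1.038316 = ₹113.79

₹113.79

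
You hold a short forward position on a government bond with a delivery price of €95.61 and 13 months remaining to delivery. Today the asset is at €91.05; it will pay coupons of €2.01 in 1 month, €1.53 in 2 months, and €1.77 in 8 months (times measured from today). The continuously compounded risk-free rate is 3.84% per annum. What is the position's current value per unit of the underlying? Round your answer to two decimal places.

PV(remaining coupons) I = 2.01·e^(−0.0384·1/12) + 1.53·e^(−0.0384·2/12) + 1.77·e^(−0.0384·8/12) = 5.2491
Current forward F = (S − I)·e^(rT) = (91.05 − 5.2491)·e^(0.0384·13/12) = 85.8009 × 1.042477 = 89.4455
Value (long) = (F − K)·e^(−rT) = (89.4455 − 95.61) × 0.959253 = -5.9133
Short position value = −(long value) = €5.91

€5.91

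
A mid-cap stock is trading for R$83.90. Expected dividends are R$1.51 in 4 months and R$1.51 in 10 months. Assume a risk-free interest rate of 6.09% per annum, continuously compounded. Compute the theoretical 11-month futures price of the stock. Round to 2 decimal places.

R$85.63

PV(dividends) I = 1.51·e^(−0.0609·4/12) + 1.51·e^(−0.0609·10/12)
I = 1.4797 + 1.4353 = 2.9150
F = (S − I)·e^(rT) = (83.90 − 2.9150) · e^(0.0609·11/12)
= 80.9850 · e^0.055825 = 80.9850 × 1.057413 = R$85.63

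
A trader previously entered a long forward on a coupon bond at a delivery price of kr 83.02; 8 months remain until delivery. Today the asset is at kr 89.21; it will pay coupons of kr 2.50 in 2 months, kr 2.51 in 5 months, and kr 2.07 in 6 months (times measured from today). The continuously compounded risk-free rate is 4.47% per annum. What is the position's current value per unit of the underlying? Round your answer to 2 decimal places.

kr 1.66

PV(remaining coupons) I = 2.50·e^(−0.0447·2/12) + 2.51·e^(−0.0447·5/12) + 2.07·e^(−0.0447·6/12) = 6.9694
Current forward F = (S − I)·e^(rT) = (89.21 − 6.9694)·e^(0.0447·8/12) = 82.2406 × 1.030248 = 84.7282
Value (long) = (F − K)·e^(−rT) = (84.7282 − 83.02) × 0.970640 = 1.6580
Value = kr 1.66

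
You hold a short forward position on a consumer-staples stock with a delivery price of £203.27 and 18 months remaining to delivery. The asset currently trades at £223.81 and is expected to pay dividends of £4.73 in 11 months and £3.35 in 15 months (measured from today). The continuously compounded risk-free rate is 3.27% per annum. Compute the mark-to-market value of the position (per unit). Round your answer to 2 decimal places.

PV(remaining dividends) I = 4.73·e^(−0.0327·11/12) + 3.35·e^(−0.0327·15/12) = 7.8062
Current forward F = (S − I)·e^(rT) = (223.81 − 7.8062)·e^(0.0327·18/12) = 216.0038 × 1.050273 = 226.8630
Value (long) = (F − K)·e^(−rT) = (226.8630 − 203.27) × 0.952134 = 22.4637
Short position value = −(long value) = -£22.46

-£22.46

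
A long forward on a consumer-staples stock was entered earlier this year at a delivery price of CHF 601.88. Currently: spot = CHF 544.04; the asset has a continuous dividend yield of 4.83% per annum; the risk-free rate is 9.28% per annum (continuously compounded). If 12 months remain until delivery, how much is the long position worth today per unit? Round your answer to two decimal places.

-CHF 30.15

Current fair forward for the remaining 12 months: F = S·e^((r − q)·T), (r − q) = 0.0928 − 0.0483 = 0.0445
F = 544.04 · e^(0.0445 × 12/12) = 544.04 × 1.045505 = 568.7965
Value of long forward = (F − K)·e^(−rT) = (568.7965 − 601.88) · e^(−0.0928·12/12)
= -33.0835 × 0.911376 = -30.15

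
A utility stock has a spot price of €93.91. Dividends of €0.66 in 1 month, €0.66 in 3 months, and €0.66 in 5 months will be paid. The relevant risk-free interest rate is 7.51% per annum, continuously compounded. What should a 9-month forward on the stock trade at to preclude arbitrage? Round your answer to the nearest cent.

€97.30

PV(dividends) I = 0.66·e^(−0.0751·1/12) + 0.66·e^(−0.0751·3/12) + 0.66·e^(−0.0751·5/12)
I = 0.6559 + 0.6477 + 0.6397 = 1.9433
F = (S − I)·e^(rT) = (93.91 − 1.9433) · e^(0.0751·9/12)
= 91.9667 · e^0.056325 = 91.9667 × 1.057941 = €97.30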